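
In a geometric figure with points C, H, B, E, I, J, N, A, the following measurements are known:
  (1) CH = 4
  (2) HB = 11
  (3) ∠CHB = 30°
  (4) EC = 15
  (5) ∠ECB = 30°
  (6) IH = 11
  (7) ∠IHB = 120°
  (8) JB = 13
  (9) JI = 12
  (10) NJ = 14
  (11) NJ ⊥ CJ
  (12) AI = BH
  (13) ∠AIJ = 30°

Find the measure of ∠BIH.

Step 1: By the law of cosines on triangle IHB: IB² = 11² + 11² − 2·11·11·cos(120°) = 363, so IB = 11·√3.
Step 2: By the inverse law of cosines on triangle BIH: cos(∠BIH) = ((11·√3)² + 11² − 11²) / (2·11·√3·11) = 363/419.16 = 0.866, so ∠BIH = 30°.

Therefore, the measure of angle ∠BIH = 30°.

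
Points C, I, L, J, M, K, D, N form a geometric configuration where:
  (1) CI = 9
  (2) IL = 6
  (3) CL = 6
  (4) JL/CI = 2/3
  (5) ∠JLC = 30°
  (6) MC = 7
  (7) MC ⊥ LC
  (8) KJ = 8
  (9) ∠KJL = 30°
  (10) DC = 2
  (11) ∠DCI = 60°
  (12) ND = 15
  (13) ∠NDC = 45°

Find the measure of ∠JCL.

From the given relations: JL = 2/3·CI = 2/3·9 = 6.
Step 1: By the law of cosines on triangle CLJ: CJ² = 6² + 6² − 2·6·6·cos(30°) = 9.65, so CJ ≈ 3.11.
Step 2: By the inverse law of cosines on triangle JCL: cos(∠JCL) = (3.11² + 6² − 6²) / (2·3.11·6) = 9.65/37.27 = 0.2588, so ∠JCL = 75°.

Therefore, the measure of angle ∠JCL = 75°.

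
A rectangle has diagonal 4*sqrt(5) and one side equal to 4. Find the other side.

b = sqrt(d^2 - a^2) = sqrt(80 - 16) = sqrt(64) = 8

8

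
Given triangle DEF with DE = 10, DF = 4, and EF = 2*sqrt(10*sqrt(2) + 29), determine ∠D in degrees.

By the inverse law of cosines: cos(D) = (DE² + DF² - EF²) / (2 × DE × DF)
cos(D) = (10² + 4² - (2*sqrt(10*sqrt(2) + 29))²) / (2 × 10 × 4)
cos(D) = (100 + 16 - (40*sqrt(2) + 116)) / 80
cos(D) = -sqrt(2)/2
D = arccos(-sqrt(2)/2) = 135°

135°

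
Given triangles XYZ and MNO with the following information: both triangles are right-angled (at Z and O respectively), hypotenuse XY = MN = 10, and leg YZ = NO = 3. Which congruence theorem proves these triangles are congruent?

The given information provides:
both triangles are right-angled (at Z and O respectively), hypotenuse XY = MN = 10, and leg YZ = NO = 3
This matches the HL congruence theorem.
The hypotenuse and one leg of two right triangles are equal (Hypotenuse-Leg).

HL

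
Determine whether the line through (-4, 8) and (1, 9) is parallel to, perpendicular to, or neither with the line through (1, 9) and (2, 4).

Slope of line 1: m1 = (9 - 8)/(1 - -4) = 1/5 = 1/5
Slope of line 2: m2 = (4 - 9)/(2 - 1) = -5/1 = -5
Two lines are perpendicular when the product of their slopes is -1 (negative reciprocals).
m1 * m2 = (1/5) * (-5) = -1, confirming perpendicularity.

Perpendicular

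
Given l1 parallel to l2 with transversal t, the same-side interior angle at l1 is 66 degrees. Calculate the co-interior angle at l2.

Co-interior angles sum to 180: 180 - 66 = 114 degrees.

114 degrees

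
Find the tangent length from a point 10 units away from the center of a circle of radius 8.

tangent = √(d² - r²) = √(10² - 8²) = √(100 - 64) = √36 = 6

6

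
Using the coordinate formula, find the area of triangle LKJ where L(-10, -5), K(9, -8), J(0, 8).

The Shoelace formula computes the area from vertex coordinates by summing cross products.
For vertices (-10,-5), (9,-8), (0,8):
Signed sum = -10*-8 - 9*-5 + 9*8 - 0*-8 + 0*-5 - -10*8
= 125 + 72 + 80 = 277
Area = (1/2)|277| = 277/2.

277/2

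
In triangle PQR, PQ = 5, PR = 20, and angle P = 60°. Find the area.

When two sides and the included angle are known, the area formula is (1/2)ab sin(C).
The height from one side to the opposite vertex is 20 sin(60°) = 10*sqrt(3).
Area = (1/2) * 5 * 10*sqrt(3) = 25*sqrt(3).

25*sqrt(3)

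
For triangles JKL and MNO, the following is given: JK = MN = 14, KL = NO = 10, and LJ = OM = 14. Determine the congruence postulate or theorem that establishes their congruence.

Consider the given information: JK = MN = 14, KL = NO = 10, and LJ = OM = 14
This is not SAS or HL: SAS requires two sides and the included angle between them. HL only applies to right triangles with matching hypotenuse and leg.
The correct criterion is SSS. All three pairs of corresponding sides are equal (Side-Side-Side).

SSS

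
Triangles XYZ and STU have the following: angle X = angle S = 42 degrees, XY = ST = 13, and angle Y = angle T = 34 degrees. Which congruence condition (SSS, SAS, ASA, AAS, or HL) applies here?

Consider the given information: angle X = angle S = 42 degrees, XY = ST = 13, and angle Y = angle T = 34 degrees
This is not SSS or AAS: SSS requires all three pairs of sides, but we don't have that. AAS requires two angles and a non-included side.
The correct criterion is ASA. Two pairs of corresponding angles and the included side are equal (Angle-Side-Angle).

ASA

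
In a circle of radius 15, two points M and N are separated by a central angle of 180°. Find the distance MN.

Chord length = 2r sin(θ/2)
= 2 × 15 × sin(180°/2)
= 2 × 15 × sin(90°)
= 30

30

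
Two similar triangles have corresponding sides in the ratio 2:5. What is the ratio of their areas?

Area scales with the square of linear dimensions. If every length is multiplied by 2/5, then the area is multiplied by (2/5)^2 = 4/25.
The area ratio is 4:25.

4:25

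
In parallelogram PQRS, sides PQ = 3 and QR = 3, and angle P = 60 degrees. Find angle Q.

Opposite sides of a parallelogram are parallel, so consecutive angles form co-interior angles on a transversal.
Co-interior angles sum to 180°, giving angle Q = 180 - 60 = 120 degrees.

120 degrees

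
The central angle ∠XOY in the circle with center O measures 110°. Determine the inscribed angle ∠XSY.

An inscribed angle intercepts an arc from a point on the circle, while the central angle intercepts the same arc from the center.
The inscribed angle is always half the central angle: 110° / 2 = 55°.

55°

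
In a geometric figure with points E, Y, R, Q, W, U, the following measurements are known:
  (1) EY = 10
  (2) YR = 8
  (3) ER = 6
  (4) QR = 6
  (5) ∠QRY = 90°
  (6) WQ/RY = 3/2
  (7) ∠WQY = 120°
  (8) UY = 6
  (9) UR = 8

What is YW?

From the given relations: WQ = 3/2·RY = 3/2·8 = 12.
Step 1: By the law of cosines on triangle QRY: QY² = 6² + 8² − 2·6·8·cos(90°) = 100, so QY = 10.
Step 2: By the law of cosines on triangle YQW: YW² = 10² + 12² − 2·10·12·cos(120°) = 364, so YW = 2·√91.

Therefore, the length of YW = 2·√91.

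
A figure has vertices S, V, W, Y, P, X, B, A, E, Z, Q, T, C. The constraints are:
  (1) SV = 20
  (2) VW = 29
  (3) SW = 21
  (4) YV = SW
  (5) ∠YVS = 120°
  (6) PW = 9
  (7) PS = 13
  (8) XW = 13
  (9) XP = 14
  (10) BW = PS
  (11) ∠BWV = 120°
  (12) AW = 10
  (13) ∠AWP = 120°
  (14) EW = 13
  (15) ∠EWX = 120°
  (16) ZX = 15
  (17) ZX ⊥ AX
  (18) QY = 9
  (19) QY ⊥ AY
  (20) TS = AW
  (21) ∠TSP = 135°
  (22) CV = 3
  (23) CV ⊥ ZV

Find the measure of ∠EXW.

Step 1: By the law of cosines on triangle XWE: XE² = 13² + 13² − 2·13·13·cos(120°) = 507, so XE = 13·√3.
Step 2: By the inverse law of cosines on triangle EXW: cos(∠EXW) = ((13·√3)² + 13² − 13²) / (2·13·√3·13) = 507/585.43 = 0.866, so ∠EXW = 30°.

Therefore, the measure of angle ∠EXW = 30°.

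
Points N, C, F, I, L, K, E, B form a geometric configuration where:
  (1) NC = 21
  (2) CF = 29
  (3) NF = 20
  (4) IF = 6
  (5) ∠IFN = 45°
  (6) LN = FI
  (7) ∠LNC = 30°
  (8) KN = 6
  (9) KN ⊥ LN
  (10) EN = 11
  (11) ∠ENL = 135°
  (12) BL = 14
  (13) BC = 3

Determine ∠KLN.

From the given relations: LN = FI = 6.
Step 1: By the law of cosines on triangle LNK: LK² = 6² + 6² − 2·6·6·cos(90°) = 72, so LK = 6·√2.
Step 2: By the inverse law of cosines on triangle KLN: cos(∠KLN) = ((6·√2)² + 6² − 6²) / (2·6·√2·6) = 72/101.82 = 0.7071, so ∠KLN = 45°.

Therefore, the measure of angle ∠KLN = 45°.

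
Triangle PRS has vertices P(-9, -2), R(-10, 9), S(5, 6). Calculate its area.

Using the Shoelace formula for a triangle:
Area = (1/2)|x0(y1 - y2) + x1(y2 - y0) + x2(y0 - y1)|
Area = (1/2)|-9(9 - 6) + -10(6 - -2) + 5(-2 - 9)|
Area = (1/2)|-27 + -80 + -55|
Area = (1/2)|-162|
Area = (1/2)(162)
Area = 81

81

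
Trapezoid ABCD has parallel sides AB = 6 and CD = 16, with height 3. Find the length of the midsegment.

The midsegment of a trapezoid = (base1 + base2) / 2
midsegment = (6 + 16) / 2
midsegment = 22 / 2
midsegment = 11

11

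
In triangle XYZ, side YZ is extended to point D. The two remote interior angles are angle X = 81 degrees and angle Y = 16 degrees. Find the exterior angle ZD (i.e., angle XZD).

Exterior angle = 81 + 16 = 97 degrees (exterior angle theorem).

97 degrees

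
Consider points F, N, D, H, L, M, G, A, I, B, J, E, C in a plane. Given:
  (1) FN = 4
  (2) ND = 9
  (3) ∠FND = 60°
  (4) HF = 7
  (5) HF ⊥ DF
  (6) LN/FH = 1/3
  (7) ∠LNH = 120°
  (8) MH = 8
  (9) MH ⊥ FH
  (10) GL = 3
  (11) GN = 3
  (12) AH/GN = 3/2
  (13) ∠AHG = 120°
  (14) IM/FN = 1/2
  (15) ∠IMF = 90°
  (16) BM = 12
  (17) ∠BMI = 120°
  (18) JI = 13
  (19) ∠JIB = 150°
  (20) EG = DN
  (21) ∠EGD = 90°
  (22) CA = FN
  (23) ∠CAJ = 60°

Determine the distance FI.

From the given relations: IM = 1/2·FN = 1/2·4 = 2.
Step 1: By the law of cosines on triangle FHM: FM² = 7² + 8² − 2·7·8·cos(90°) = 113, so FM = √113.
Step 2: By the law of cosines on triangle FMI: FI² = √113² + 2² − 2·√113·2·cos(90°) = 117, so FI = 3·√13.

Therefore, the length of FI = 3·√13.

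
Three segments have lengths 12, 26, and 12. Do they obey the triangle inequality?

No.
The triangle inequality is violated: 12 + 12 = 24 ≤ 26.
These lengths cannot form a triangle.

No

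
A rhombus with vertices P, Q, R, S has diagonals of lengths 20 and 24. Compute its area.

Area = (20 * 24) / 2 = 480 / 2 = 240

240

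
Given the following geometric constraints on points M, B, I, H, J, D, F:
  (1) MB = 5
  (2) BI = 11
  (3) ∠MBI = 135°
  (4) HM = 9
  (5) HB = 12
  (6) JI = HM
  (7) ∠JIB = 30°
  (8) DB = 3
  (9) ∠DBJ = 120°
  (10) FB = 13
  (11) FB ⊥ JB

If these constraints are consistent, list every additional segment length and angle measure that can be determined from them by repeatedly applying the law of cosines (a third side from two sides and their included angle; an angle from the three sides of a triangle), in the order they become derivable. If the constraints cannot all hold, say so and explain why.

The constraints are consistent. Derivable facts, in order:
After 1 step:
- BJ ≈ 5.53
- MI ≈ 14.96
- ∠BHM = 22.19°
- ∠BMH = 114.97°
- ∠HBM = 42.83°
After 2 steps:
- JD ≈ 7.49
- JF ≈ 14.13
- ∠BIM = 13.67°
- ∠BJI = 95.47°
- ∠BMI = 31.33°
- ∠IBJ = 54.53°
After 3 steps:
- ∠BDJ = 39.7°
- ∠BFJ = 23.03°
- ∠BJD = 20.3°
- ∠BJF = 66.97°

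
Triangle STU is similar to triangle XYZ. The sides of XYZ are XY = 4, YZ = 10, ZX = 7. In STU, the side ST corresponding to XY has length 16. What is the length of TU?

k = 16/4 = 4. TU = 4 * 10 = 40.

40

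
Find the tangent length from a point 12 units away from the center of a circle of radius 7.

tangent = √(d² - r²) = √(12² - 7²) = √(144 - 49) = √95 = sqrt(95)

sqrt(95)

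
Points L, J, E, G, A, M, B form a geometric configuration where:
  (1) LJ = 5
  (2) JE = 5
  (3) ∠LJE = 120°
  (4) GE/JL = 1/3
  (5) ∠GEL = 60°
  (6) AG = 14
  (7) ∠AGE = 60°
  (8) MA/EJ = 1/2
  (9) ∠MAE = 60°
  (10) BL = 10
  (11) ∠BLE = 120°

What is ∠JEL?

Step 1: By the law of cosines on triangle EJL: EL² = 5² + 5² − 2·5·5·cos(120°) = 75, so EL = 5·√3.
Step 2: By the inverse law of cosines on triangle JEL: cos(∠JEL) = (5² + (5·√3)² − 5²) / (2·5·5·√3) = 75/86.6 = 0.866, so ∠JEL = 30°.

Therefore, the measure of angle ∠JEL = 30°.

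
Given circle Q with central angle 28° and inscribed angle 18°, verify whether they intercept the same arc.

By the inscribed angle theorem, the inscribed angle for a central angle of 28° should be 28° / 2 = 14°.
The given inscribed angle is 18°, which does not equal 14°.
Therefore, no, they do not correspond to the same arc.

No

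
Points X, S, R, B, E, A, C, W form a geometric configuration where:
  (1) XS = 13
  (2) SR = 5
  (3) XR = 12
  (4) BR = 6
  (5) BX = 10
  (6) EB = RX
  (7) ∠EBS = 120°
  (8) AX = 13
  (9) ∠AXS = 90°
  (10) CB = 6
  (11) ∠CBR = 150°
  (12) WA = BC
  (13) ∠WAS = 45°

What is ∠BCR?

Step 1: By the law of cosines on triangle CBR: CR² = 6² + 6² − 2·6·6·cos(150°) = 134.35, so CR ≈ 11.59.
Step 2: By the inverse law of cosines on triangle BCR: cos(∠BCR) = (6² + 11.59² − 6²) / (2·6·11.59) = 134.35/139.09 = 0.9659, so ∠BCR = 15°.

Therefore, the measure of angle ∠BCR = 15°.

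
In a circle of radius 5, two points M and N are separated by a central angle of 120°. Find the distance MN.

Chord length = 2r sin(θ/2)
= 2 × 5 × sin(120°/2)
= 2 × 5 × sin(60°)
= 5*sqrt(3)

5*sqrt(3)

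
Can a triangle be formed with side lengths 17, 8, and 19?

Check all three triangle inequalities:
17 + 8 = 25 > 19 ✓
17 + 19 = 36 > 8 ✓
8 + 19 = 27 > 17 ✓
All conditions hold, so these sides form a valid triangle.

Yes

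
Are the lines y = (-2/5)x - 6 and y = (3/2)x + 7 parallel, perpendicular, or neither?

Slope of line 1: m1 = -2/5
Slope of line 2: m2 = 3/2
m1 != m2 and m1*m2 = -3/5 != -1. Neither.

Neither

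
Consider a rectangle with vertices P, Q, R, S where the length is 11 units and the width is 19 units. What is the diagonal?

d = sqrt(11^2 + 19^2) = sqrt(482)

sqrt(482)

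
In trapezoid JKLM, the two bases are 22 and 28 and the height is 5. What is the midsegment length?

midsegment = (22 + 28) / 2 = 50 / 2 = 25

25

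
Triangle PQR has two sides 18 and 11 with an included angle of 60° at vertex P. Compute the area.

Area = (1/2) * PQ * PR * sin(P)
Area = (1/2) * 18 * 11 * sin(60°)
Area = (1/2) * 18 * 11 * sqrt(3)/2
Area = 99*sqrt(3)/2

99*sqrt(3)/2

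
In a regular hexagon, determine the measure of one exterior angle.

Each exterior angle of a regular n-gon is 360 / n.
For n = 6: 360 / 6 = 60 degrees.

60 degrees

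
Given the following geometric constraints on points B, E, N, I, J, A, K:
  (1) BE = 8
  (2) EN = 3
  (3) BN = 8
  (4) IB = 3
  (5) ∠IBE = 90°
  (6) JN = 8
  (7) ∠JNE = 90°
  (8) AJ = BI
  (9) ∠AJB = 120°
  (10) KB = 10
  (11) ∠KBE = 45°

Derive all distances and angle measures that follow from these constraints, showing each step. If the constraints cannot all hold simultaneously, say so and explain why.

The constraints are consistent.

From the given relations:
  AJ = BI = 3

Step 1: From EB = 8, BI = 3, and ∠EBI = 90°, by the law of cosines:
  EI² = EB² + BI² - 2·EB·BI·cos(90°) = 64 + 9 - 0 = 73
  EI = √73

Step 2: From EN = 3, NJ = 8, and ∠ENJ = 90°, by the law of cosines:
  EJ² = EN² + NJ² - 2·EN·NJ·cos(90°) = 9 + 64 - 0 = 73
  EJ = √73

Step 3: From EB = 8, BK = 10, and ∠EBK = 45°, by the law of cosines:
  EK² = EB² + BK² - 2·EB·BK·cos(45°) = 64 + 100 - 113.1 = 50.86
  EK ≈ 7.13

Step 4: From BE = 8, BN = 8, EN = 3, by the inverse law of cosines:
  cos(∠EBN) = (BE² + BN² - EN²) / (2·BE·BN)
  ∠EBN = 21.61°

Step 5: From EB = 8, EN = 3, BN = 8, by the inverse law of cosines:
  cos(∠BEN) = (EB² + EN² - BN²) / (2·EB·EN)
  ∠BEN = 79.19°

Step 6: From NB = 8, NE = 3, BE = 8, by the inverse law of cosines:
  cos(∠BNE) = (NB² + NE² - BE²) / (2·NB·NE)
  ∠BNE = 79.19°

Step 7: From EB = 8, EI = √73, BI = 3, by the inverse law of cosines:
  cos(∠BEI) = (EB² + EI² - BI²) / (2·EB·EI)
  ∠BEI = 20.56°

Step 8: From EB = 8, EK = 7.13, BK = 10, by the inverse law of cosines:
  cos(∠BEK) = (EB² + EK² - BK²) / (2·EB·EK)
  ∠BEK = 82.52°

Step 9: From EJ = √73, EN = 3, JN = 8, by the inverse law of cosines:
  cos(∠JEN) = (EJ² + EN² - JN²) / (2·EJ·EN)
  ∠JEN = 69.44°

Step 10: From IB = 3, IE = √73, BE = 8, by the inverse law of cosines:
  cos(∠BIE) = (IB² + IE² - BE²) / (2·IB·IE)
  ∠BIE = 69.44°

Step 11: From JE = √73, JN = 8, EN = 3, by the inverse law of cosines:
  cos(∠EJN) = (JE² + JN² - EN²) / (2·JE·JN)
  ∠EJN = 20.56°

Step 12: From KB = 10, KE = 7.13, BE = 8, by the inverse law of cosines:
  cos(∠BKE) = (KB² + KE² - BE²) / (2·KB·KE)
  ∠BKE = 52.48°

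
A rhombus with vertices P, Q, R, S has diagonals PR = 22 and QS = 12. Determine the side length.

In a rhombus, the diagonals bisect each other perpendicularly, creating four congruent right triangles.
Each triangle has legs 11 (half of 22) and 6 (half of 12).
The hypotenuse of each right triangle is a side of the rhombus:
side = sqrt(11^2 + 6^2) = sqrt(157)

sqrt(157)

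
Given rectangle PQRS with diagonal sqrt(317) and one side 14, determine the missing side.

The diagonal of a rectangle forms a right triangle with the two sides.
Rearranging the Pythagorean theorem: missing side = sqrt(d^2 - known^2).
= sqrt(317 - 196) = sqrt(121) = 11.

11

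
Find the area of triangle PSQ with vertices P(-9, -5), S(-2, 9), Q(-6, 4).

Shoelace: Area = (1/2)|-9(9-4) + -2(4--5) + -6(-5-9)| = (1/2)(21) = 21/2

21/2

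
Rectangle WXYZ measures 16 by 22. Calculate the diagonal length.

d = sqrt(16^2 + 22^2) = sqrt(740) = 2*sqrt(185)

2*sqrt(185)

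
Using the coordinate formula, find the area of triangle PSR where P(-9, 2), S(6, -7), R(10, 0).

The Shoelace formula computes the area from vertex coordinates by summing cross products.
For vertices (-9,2), (6,-7), (10,0):
Signed sum = -9*-7 - 6*2 + 6*0 - 10*-7 + 10*2 - -9*0
= 51 + 70 + 20 = 141
Area = (1/2)|141| = 141/2.

141/2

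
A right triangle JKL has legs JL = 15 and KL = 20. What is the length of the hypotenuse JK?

JK = sqrt(15^2 + 20^2) = sqrt(625) = 25

25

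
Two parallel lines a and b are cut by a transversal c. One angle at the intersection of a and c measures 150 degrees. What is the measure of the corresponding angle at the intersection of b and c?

Corresponding angles are equal: 150 degrees.

150 degrees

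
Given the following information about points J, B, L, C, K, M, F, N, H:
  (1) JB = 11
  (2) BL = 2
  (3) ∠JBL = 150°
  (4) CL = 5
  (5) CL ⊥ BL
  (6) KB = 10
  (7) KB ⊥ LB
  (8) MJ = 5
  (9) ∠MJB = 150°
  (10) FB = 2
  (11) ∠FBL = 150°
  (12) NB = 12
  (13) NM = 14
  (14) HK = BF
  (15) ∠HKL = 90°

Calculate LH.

From the given relations: HK = BF = 2.
Step 1: By the law of cosines on triangle LBK: LK² = 2² + 10² − 2·2·10·cos(90°) = 104, so LK = 2·√26.
Step 2: By the law of cosines on triangle LKH: LH² = (2·√26)² + 2² − 2·2·√26·2·cos(90°) = 108, so LH = 6·√3.

Therefore, the length of LH = 6·√3.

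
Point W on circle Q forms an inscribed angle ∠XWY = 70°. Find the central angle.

Central angle = 2 × 70° = 140° (inscribed angle theorem).

140°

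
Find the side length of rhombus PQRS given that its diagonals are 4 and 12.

Half-diagonals are 2 and 6. side = sqrt(2^2 + 6^2) = sqrt(40) = 2*sqrt(10)

2*sqrt(10)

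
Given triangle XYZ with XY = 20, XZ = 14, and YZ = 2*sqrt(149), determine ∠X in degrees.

By the inverse law of cosines: cos(X) = (XY² + XZ² - YZ²) / (2 × XY × XZ)
cos(X) = (20² + 14² - (2*sqrt(149))²) / (2 × 20 × 14)
cos(X) = (400 + 196 - (596)) / 560
cos(X) = 0
X = arccos(0) = 90°

90°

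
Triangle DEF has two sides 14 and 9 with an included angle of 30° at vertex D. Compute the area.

Area = (1/2) * DE * DF * sin(D)
Area = (1/2) * 14 * 9 * sin(30°)
Area = (1/2) * 14 * 9 * 1/2
Area = 63/2

63/2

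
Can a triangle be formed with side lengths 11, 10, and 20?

Yes.
The triangle inequality requires that the sum of any two sides exceeds the third.
Here 10 + 11 = 21 > 20, so the condition is met.

Yes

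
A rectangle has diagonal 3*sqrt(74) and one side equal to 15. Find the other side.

Using the Pythagorean theorem: d^2 = a^2 + b^2
b^2 = d^2 - a^2
b^2 = 666 - 225
b^2 = 441
b = sqrt(441) = 21

21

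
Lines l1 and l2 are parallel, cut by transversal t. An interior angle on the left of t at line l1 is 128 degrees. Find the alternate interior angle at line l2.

Alternate interior angles lie on opposite sides of the transversal, between the parallel lines.
By the alternate interior angle theorem, they are equal: 128 degrees.

128 degrees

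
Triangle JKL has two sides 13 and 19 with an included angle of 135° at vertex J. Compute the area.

Area = (1/2)(13)(19) sin(135°) = (1/2)(13)(19)(sqrt(2)/2) = 247*sqrt(2)/4

247*sqrt(2)/4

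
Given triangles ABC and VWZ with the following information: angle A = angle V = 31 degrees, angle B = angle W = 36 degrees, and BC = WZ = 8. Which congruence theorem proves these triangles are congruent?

The given information matches AAS: Two pairs of corresponding angles and a non-included side are equal (Angle-Angle-Side).

AAS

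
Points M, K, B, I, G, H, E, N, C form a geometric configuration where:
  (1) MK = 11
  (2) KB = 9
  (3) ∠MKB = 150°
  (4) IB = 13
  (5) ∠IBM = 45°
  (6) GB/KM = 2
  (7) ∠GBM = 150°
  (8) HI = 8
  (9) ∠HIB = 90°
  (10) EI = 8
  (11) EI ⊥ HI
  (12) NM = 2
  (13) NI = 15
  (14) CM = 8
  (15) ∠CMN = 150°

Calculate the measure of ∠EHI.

Step 1: By the law of cosines on triangle HIE: HE² = 8² + 8² − 2·8·8·cos(90°) = 128, so HE = 8·√2.
Step 2: By the inverse law of cosines on triangle EHI: cos(∠EHI) = ((8·√2)² + 8² − 8²) / (2·8·√2·8) = 128/181.02 = 0.7071, so ∠EHI = 45°.

Therefore, the measure of angle ∠EHI = 45°.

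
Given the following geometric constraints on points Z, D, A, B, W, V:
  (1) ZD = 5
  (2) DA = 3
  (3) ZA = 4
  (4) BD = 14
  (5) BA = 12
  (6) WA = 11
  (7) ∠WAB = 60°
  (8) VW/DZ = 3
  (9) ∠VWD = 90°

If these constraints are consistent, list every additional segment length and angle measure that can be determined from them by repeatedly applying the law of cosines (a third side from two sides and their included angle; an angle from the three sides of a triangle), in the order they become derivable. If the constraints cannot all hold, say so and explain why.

The constraints are consistent. Derivable facts, in order:
After 1 step:
- BW = √133
- ∠ABD = 9.9°
- ∠ADB = 43.43°
- ∠ADZ = 53.13°
- ∠AZD = 36.87°
- ∠BAD = 126.67°
- ∠DAZ = 90°
After 2 steps:
- ∠ABW = 55.69°
- ∠AWB = 64.31°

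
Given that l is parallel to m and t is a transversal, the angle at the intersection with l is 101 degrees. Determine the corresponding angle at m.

Corresponding angles are equal: 101 degrees.

101 degrees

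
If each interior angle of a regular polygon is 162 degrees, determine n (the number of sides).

Each interior angle of a regular n-gon is (n - 2) * 180 / n.
Setting this equal to 162:
(n - 2) * 180 / n = 162
Each exterior angle = 180 - 162 = 18 degrees.
Since exterior angles sum to 360: n = 360 / 18 = 20.

20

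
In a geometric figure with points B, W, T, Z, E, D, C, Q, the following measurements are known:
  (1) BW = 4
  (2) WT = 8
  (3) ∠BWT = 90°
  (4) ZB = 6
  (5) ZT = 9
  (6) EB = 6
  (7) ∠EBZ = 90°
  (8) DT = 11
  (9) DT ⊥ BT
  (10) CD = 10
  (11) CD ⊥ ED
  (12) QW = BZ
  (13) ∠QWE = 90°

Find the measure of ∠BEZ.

Step 1: By the law of cosines on triangle EBZ: EZ² = 6² + 6² − 2·6·6·cos(90°) = 72, so EZ = 6·√2.
Step 2: By the inverse law of cosines on triangle BEZ: cos(∠BEZ) = (6² + (6·√2)² − 6²) / (2·6·6·√2) = 72/101.82 = 0.7071, so ∠BEZ = 45°.

Therefore, the measure of angle ∠BEZ = 45°.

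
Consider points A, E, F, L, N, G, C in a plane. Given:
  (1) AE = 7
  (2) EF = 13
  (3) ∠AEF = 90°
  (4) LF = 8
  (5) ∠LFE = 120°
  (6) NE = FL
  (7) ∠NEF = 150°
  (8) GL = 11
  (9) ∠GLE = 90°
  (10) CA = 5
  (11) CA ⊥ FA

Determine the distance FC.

Step 1: By the law of cosines on triangle FEA: FA² = 13² + 7² − 2·13·7·cos(90°) = 218, so FA ≈ 14.76.
Step 2: By the law of cosines on triangle FAC: FC² = 14.76² + 5² − 2·14.76·5·cos(90°) = 243, so FC = 9·√3.

Therefore, the length of FC = 9·√3.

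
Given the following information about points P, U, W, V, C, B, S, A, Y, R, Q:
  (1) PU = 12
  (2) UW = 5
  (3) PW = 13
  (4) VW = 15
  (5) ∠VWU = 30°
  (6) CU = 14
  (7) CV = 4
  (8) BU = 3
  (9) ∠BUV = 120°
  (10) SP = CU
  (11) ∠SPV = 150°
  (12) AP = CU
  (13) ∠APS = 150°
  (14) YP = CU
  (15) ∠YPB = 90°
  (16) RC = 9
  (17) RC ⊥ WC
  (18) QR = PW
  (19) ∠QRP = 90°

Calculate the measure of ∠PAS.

From the given relations: AP = CU = 14; SP = CU = 14.
Step 1: By the law of cosines on triangle APS: AS² = 14² + 14² − 2·14·14·cos(150°) = 731.48, so AS ≈ 27.05.
Step 2: By the inverse law of cosines on triangle PAS: cos(∠PAS) = (14² + 27.05² − 14²) / (2·14·27.05) = 731.48/757.29 = 0.9659, so ∠PAS = 15°.

Therefore, the measure of angle ∠PAS = 15°.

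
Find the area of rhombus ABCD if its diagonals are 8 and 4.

Area = (8 * 4) / 2 = 32 / 2 = 16

16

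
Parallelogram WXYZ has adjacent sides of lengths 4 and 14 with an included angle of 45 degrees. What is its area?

Area = 4 * 14 * sin(45°) = 56 * sqrt(2)/2 = 28*sqrt(2)

28*sqrt(2)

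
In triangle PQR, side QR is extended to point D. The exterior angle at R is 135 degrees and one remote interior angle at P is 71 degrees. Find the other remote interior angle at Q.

The exterior angle theorem states that an exterior angle equals the sum of the two non-adjacent interior angles.
So 135 = 71 + angle Q, which gives angle Q = 135 - 71 = 64 degrees.

64 degrees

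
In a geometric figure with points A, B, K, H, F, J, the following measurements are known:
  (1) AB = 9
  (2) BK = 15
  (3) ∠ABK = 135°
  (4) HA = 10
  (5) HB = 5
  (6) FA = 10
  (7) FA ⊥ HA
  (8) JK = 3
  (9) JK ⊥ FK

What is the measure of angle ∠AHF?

Step 1: By the law of cosines on triangle HAF: HF² = 10² + 10² − 2·10·10·cos(90°) = 200, so HF = 10·√2.
Step 2: By the inverse law of cosines on triangle AHF: cos(∠AHF) = (10² + (10·√2)² − 10²) / (2·10·10·√2) = 200/282.84 = 0.7071, so ∠AHF = 45°.

Therefore, the measure of angle ∠AHF = 45°.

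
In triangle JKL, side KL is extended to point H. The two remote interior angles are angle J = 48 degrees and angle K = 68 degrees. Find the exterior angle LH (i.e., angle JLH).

By the exterior angle theorem, an exterior angle of a triangle equals the sum of the two remote interior angles.
Exterior angle = angle J + angle K
Exterior angle = 48 + 68 = 116 degrees

116 degrees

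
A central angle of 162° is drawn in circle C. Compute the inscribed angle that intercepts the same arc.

Inscribed angle = 162° / 2 = 81° (inscribed angle theorem).

81°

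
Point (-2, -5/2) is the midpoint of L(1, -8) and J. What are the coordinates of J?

Using the midpoint formula: M = ((x1 + x2)/2, (y1 + y2)/2)
We know M = (-2, -5/2) and L = (1, -8)
For x: -2 = (1 + x2)/2, so x2 = 2*-2 - 1 = -5
For y: -5/2 = (-8 + y2)/2, so y2 = 2*-5/2 - -8 = 3
J = (-5, 3)

(-5, 3)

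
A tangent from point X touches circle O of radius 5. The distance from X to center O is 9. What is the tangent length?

The tangent, radius, and line from the external point to the center form a right triangle.
The right angle is where the tangent meets the radius.
By the Pythagorean theorem: tangent² + 5² = 9²
tangent² = 81 - 25 = 56
tangent = 2*sqrt(14)

2*sqrt(14)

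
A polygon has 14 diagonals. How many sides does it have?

Using d = n(n - 3)/2, we solve 14 = n(n - 3)/2.
So n(n - 3) = 28.
Testing n = 7: 7 * 4 = 28 = 28. Correct.
The polygon has 7 sides.

7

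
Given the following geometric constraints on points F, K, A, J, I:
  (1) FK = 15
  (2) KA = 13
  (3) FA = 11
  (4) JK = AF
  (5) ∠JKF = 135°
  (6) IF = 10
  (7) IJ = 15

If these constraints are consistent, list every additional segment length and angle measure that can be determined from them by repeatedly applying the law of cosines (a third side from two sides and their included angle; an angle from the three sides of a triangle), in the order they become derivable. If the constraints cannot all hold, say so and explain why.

The constraints are consistent. Derivable facts, in order:
After 1 step:
- FJ ≈ 24.07
- ∠AFK = 57.56°
- ∠AKF = 45.57°
- ∠FAK = 76.86°
After 2 steps:
- ∠FIJ = 147.98°
- ∠FJI = 12.73°
- ∠FJK = 26.15°
- ∠IFJ = 19.3°
- ∠JFK = 18.85°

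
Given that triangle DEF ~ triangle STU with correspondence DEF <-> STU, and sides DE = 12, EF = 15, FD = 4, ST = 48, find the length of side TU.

Similar triangles have proportional sides. Setting up the proportion:
ST / DE = TU / EF
48 / 12 = TU / 15
TU = 15 * 48 / 12 = 60.

60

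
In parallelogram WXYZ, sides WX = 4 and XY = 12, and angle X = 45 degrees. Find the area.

Area = a * b * sin(theta)
Area = 4 * 12 * sin(45 degrees)
Area = 48 * sqrt(2)/2
Area = 24*sqrt(2)

24*sqrt(2)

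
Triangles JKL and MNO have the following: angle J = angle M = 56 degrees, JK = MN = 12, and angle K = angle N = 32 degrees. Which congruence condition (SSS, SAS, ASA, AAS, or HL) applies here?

The given information matches ASA: Two pairs of corresponding angles and the included side are equal (Angle-Side-Angle).

ASA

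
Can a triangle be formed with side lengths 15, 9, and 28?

The longest side is 28. The other two sides sum to 9 + 15 = 24.
Since 24 ≤ 28, the two shorter sides cannot reach around to close the triangle.

No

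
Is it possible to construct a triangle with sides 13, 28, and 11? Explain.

Check the triangle inequality: 13 + 11 = 24 ≤ 28.
Since the sum of two sides does not exceed the third, no triangle can be formed.

No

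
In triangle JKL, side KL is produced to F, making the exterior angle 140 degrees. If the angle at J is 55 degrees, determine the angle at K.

angle K = 140 - 55 = 85 degrees (exterior angle theorem).

85 degrees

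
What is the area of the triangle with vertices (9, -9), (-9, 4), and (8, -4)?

The Shoelace formula computes the area from vertex coordinates by summing cross products.
For vertices (9,-9), (-9,4), (8,-4):
Signed sum = 9*4 - -9*-9 + -9*-4 - 8*4 + 8*-9 - 9*-4
= -45 + 4 + -36 = -77
Area = (1/2)|-77| = 77/2.

77/2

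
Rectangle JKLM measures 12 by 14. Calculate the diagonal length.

Using the Pythagorean theorem:
d² = 12² + 14² = 144 + 196 = 340
d = sqrt(340) = 2*sqrt(85)

2*sqrt(85)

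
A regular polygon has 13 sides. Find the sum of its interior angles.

The sum of interior angles of an n-sided polygon is (n - 2) * 180.
For n = 13: (13 - 2) * 180 = 11 * 180 = 1980 degrees.

1980 degrees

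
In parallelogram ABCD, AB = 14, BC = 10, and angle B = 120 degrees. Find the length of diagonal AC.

The diagonal of a parallelogram can be found by treating two adjacent sides and the diagonal as a triangle.
Applying the law of cosines with sides 14, 10 and included angle 120°:
d^2 = 196 + 100 - 280*cos(120°) = 436
d = 2*sqrt(109)

2*sqrt(109)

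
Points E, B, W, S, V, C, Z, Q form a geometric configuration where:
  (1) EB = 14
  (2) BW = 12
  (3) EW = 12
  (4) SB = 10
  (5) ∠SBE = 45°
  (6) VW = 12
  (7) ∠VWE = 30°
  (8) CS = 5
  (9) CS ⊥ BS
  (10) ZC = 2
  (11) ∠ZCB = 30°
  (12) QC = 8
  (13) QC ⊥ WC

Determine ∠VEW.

Step 1: By the law of cosines on triangle EWV: EV² = 12² + 12² − 2·12·12·cos(30°) = 38.58, so EV ≈ 6.21.
Step 2: By the inverse law of cosines on triangle VEW: cos(∠VEW) = (6.21² + 12² − 12²) / (2·6.21·12) = 38.58/149.08 = 0.2588, so ∠VEW = 75°.

Therefore, the measure of angle ∠VEW = 75°.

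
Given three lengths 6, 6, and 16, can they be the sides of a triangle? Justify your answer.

Check the triangle inequality: 6 + 6 = 12 ≤ 16.
Since the sum of two sides does not exceed the third, no triangle can be formed.

No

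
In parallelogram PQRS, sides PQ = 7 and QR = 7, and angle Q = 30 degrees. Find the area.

Area = 7 * 7 * sin(30°) = 49 * 1/2 = 49/2

49/2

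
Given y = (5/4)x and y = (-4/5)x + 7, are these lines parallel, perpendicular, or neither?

Slope of line 1: m1 = 5/4
Slope of line 2: m2 = -4/5
m1 * m2 = (5/4) * (-4/5) = -1 = -1, so the lines are perpendicular.

Perpendicular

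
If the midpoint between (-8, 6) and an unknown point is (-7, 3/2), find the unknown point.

Using the midpoint formula: M = ((x1 + x2)/2, (y1 + y2)/2)
We know M = (-7, 3/2) and J = (-8, 6)
For x: -7 = (-8 + x2)/2, so x2 = 2*-7 - -8 = -6
For y: 3/2 = (6 + y2)/2, so y2 = 2*3/2 - 6 = -3
M = (-6, -3)

(-6, -3)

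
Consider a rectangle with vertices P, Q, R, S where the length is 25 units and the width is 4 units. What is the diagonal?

A rectangle's diagonal splits it into two right triangles, with the diagonal as the hypotenuse.
By the Pythagorean theorem, d^2 = 25^2 + 4^2 = 641.
Therefore d = sqrt(641).

sqrt(641)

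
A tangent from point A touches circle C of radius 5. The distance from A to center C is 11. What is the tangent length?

Let T be the point of tangency. Then CT ⊥ AT (radius ⊥ tangent).
In right triangle CTA: CA² = CT² + AT²
11² = 5² + AT²
AT² = 96, AT = 4*sqrt(6)

4*sqrt(6)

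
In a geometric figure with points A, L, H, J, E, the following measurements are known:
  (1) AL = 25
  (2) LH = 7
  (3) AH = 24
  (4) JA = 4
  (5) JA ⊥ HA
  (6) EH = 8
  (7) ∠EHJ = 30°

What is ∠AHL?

Step 1: By the inverse law of cosines on triangle AHL: cos(∠AHL) = (24² + 7² − 25²) / (2·24·7) = 0/336 = 0, so ∠AHL = 90°.

Therefore, the measure of angle ∠AHL = 90°.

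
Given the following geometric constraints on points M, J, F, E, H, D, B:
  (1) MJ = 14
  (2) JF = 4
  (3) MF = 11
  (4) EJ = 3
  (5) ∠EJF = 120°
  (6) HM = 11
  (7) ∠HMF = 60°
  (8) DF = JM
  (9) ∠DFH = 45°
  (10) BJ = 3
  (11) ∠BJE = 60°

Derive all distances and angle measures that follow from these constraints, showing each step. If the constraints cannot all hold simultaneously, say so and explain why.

The constraints are consistent.

From the given relations:
  DF = JM = 14

Step 1: From FJ = 4, JE = 3, and ∠FJE = 120°, by the law of cosines:
  FE² = FJ² + JE² - 2·FJ·JE·cos(120°) = 16 + 9 + 12 = 37
  FE = √37

Step 2: From FM = 11, MH = 11, and ∠FMH = 60°, by the law of cosines:
  FH² = FM² + MH² - 2·FM·MH·cos(60°) = 121 + 121 - 121 = 121
  FH = 11

Step 3: From EJ = 3, JB = 3, and ∠EJB = 60°, by the law of cosines:
  EB² = EJ² + JB² - 2·EJ·JB·cos(60°) = 9 + 9 - 9 = 9
  EB = 3

Step 4: From MF = 11, MJ = 14, FJ = 4, by the inverse law of cosines:
  cos(∠FMJ) = (MF² + MJ² - FJ²) / (2·MF·MJ)
  ∠FMJ = 12.24°

Step 5: From JF = 4, JM = 14, FM = 11, by the inverse law of cosines:
  cos(∠FJM) = (JF² + JM² - FM²) / (2·JF·JM)
  ∠FJM = 35.66°

Step 6: From FJ = 4, FM = 11, JM = 14, by the inverse law of cosines:
  cos(∠JFM) = (FJ² + FM² - JM²) / (2·FJ·FM)
  ∠JFM = 132.1°

Step 7: From HF = 11, FD = 14, and ∠HFD = 45°, by the law of cosines:
  HD² = HF² + FD² - 2·HF·FD·cos(45°) = 121 + 196 - 217.8 = 99.21
  HD ≈ 9.96

Step 8: From FE = √37, FJ = 4, EJ = 3, by the inverse law of cosines:
  cos(∠EFJ) = (FE² + FJ² - EJ²) / (2·FE·FJ)
  ∠EFJ = 25.28°

Step 9: From FH = 11, FM = 11, HM = 11, by the inverse law of cosines:
  cos(∠HFM) = (FH² + FM² - HM²) / (2·FH·FM)
  ∠HFM = 60°

Step 10: From EB = 3, EJ = 3, BJ = 3, by the inverse law of cosines:
  cos(∠BEJ) = (EB² + EJ² - BJ²) / (2·EB·EJ)
  ∠BEJ = 60°

Step 11: From EF = √37, EJ = 3, FJ = 4, by the inverse law of cosines:
  cos(∠FEJ) = (EF² + EJ² - FJ²) / (2·EF·EJ)
  ∠FEJ = 34.72°

Step 12: From HF = 11, HM = 11, FM = 11, by the inverse law of cosines:
  cos(∠FHM) = (HF² + HM² - FM²) / (2·HF·HM)
  ∠FHM = 60°

Step 13: From BE = 3, BJ = 3, EJ = 3, by the inverse law of cosines:
  cos(∠EBJ) = (BE² + BJ² - EJ²) / (2·BE·BJ)
  ∠EBJ = 60°

Step 14: From HD = 9.96, HF = 11, DF = 14, by the inverse law of cosines:
  cos(∠DHF) = (HD² + HF² - DF²) / (2·HD·HF)
  ∠DHF = 83.66°

Step 15: From DF = 14, DH = 9.96, FH = 11, by the inverse law of cosines:
  cos(∠FDH) = (DF² + DH² - FH²) / (2·DF·DH)
  ∠FDH = 51.34°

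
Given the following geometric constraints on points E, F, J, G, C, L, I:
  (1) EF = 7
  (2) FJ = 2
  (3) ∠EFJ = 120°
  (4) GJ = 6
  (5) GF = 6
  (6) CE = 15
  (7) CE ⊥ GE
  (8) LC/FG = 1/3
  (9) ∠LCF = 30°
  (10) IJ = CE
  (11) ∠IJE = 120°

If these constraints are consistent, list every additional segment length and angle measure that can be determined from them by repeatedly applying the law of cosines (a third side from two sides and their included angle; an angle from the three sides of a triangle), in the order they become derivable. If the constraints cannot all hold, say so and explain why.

The constraints are consistent. Derivable facts, in order:
After 1 step:
- EJ = √67
- ∠FGJ = 19.19°
- ∠FJG = 80.41°
- ∠GFJ = 80.41°
After 2 steps:
- EI ≈ 20.37
- ∠EJF = 47.78°
- ∠FEJ = 12.22°
After 3 steps:
- ∠EIJ = 20.37°
- ∠IEJ = 39.63°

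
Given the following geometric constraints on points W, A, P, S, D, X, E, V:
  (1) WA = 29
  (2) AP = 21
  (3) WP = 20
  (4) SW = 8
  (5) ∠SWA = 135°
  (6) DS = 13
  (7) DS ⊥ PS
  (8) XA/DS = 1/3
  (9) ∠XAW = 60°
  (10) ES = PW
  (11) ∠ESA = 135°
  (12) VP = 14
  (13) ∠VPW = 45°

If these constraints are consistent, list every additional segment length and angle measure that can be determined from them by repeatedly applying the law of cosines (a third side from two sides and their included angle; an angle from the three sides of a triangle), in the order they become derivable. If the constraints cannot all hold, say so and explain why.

The constraints are consistent. Derivable facts, in order:
After 1 step:
- AS ≈ 35.12
- WV ≈ 14.14
- WX ≈ 27.09
- ∠APW = 90°
- ∠AWP = 46.4°
- ∠PAW = 43.6°
After 2 steps:
- AE ≈ 51.25
- ∠ASW = 35.73°
- ∠AWX = 7.96°
- ∠AXW = 112.04°
- ∠PVW = 90.58°
- ∠PWV = 44.42°
- ∠SAW = 9.27°
After 3 steps:
- ∠AES = 28.98°
- ∠EAS = 16.02°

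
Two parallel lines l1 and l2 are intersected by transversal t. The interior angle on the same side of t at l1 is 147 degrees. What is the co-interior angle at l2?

Co-interior (same-side interior) angles are between the parallel lines on the same side of the transversal.
Unlike corresponding or alternate interior angles, they are supplementary rather than equal.
So the angle = 180 - 147 = 33 degrees.

33 degrees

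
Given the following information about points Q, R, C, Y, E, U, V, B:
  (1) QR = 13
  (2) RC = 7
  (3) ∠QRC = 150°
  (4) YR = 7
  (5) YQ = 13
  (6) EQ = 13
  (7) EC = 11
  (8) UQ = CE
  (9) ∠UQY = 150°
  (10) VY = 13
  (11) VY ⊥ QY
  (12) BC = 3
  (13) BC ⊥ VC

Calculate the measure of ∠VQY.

Step 1: By the law of cosines on triangle QYV: QV² = 13² + 13² − 2·13·13·cos(90°) = 338, so QV = 13·√2.
Step 2: By the inverse law of cosines on triangle VQY: cos(∠VQY) = ((13·√2)² + 13² − 13²) / (2·13·√2·13) = 338/478 = 0.7071, so ∠VQY = 45°.

Therefore, the measure of angle ∠VQY = 45°.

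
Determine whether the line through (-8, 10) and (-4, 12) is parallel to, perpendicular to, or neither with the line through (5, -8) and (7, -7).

Slope of line 1: m1 = (12 - 10)/(-4 - -8) = 2/4 = 1/2
Slope of line 2: m2 = (-7 - -8)/(7 - 5) = 1/2 = 1/2
Two lines are parallel if and only if they have equal slopes (or both are vertical).
Here m1 = m2 = 1/2, confirming the lines are parallel.

Parallel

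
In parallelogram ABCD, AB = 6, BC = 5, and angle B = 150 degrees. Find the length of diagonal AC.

Law of cosines: d^2 = 6^2 + 5^2 - 2(6)(5)cos(150°) = 30*sqrt(3) + 61, so d = sqrt(30*sqrt(3) + 61).

sqrt(30*sqrt(3) + 61)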